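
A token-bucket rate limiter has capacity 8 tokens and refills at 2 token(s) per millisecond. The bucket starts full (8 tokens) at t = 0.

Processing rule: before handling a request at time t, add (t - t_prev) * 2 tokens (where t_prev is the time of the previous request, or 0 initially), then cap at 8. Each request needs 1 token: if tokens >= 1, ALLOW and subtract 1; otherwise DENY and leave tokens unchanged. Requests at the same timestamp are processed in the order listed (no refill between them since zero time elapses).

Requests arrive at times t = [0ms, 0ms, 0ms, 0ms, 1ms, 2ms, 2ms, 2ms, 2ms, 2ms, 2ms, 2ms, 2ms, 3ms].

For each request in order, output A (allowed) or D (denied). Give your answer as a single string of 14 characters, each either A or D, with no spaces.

Simulating step by step:
  req#1 t=0ms: ALLOW
  req#2 t=0ms: ALLOW
  req#3 t=0ms: ALLOW
  req#4 t=0ms: ALLOW
  req#5 t=1ms: ALLOW
  req#6 t=2ms: ALLOW
  req#7 t=2ms: ALLOW
  req#8 t=2ms: ALLOW
  req#9 t=2ms: ALLOW
  req#10 t=2ms: ALLOW
  req#11 t=2ms: ALLOW
  req#12 t=2ms: ALLOW
  req#13 t=2ms: DENY
  req#14 t=3ms: ALLOW

Answer: AAAAAAAAAAAADA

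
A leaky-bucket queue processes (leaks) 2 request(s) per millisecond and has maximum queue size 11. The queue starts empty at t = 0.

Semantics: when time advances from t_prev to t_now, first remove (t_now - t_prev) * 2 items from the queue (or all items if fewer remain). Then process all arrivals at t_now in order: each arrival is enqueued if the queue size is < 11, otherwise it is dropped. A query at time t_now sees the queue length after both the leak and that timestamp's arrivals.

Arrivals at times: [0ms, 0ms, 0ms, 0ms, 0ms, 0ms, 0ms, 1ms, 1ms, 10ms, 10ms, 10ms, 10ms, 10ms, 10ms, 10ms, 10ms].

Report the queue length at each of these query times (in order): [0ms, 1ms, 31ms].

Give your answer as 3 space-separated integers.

Answer: 7 7 0

Derivation:
Queue lengths at query times:
  query t=0ms: backlog = 7
  query t=1ms: backlog = 7
  query t=31ms: backlog = 0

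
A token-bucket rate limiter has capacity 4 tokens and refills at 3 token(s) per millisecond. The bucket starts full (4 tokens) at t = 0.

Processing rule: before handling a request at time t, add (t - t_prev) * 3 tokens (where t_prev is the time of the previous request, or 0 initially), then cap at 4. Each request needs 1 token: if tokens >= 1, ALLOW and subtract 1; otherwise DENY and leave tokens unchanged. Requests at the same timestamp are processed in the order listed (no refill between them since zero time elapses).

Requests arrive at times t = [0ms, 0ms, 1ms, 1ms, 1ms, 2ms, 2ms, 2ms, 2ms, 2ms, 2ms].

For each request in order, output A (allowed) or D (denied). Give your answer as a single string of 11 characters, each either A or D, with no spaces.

Simulating step by step:
  req#1 t=0ms: ALLOW
  req#2 t=0ms: ALLOW
  req#3 t=1ms: ALLOW
  req#4 t=1ms: ALLOW
  req#5 t=1ms: ALLOW
  req#6 t=2ms: ALLOW
  req#7 t=2ms: ALLOW
  req#8 t=2ms: ALLOW
  req#9 t=2ms: ALLOW
  req#10 t=2ms: DENY
  req#11 t=2ms: DENY

Answer: AAAAAAAAADD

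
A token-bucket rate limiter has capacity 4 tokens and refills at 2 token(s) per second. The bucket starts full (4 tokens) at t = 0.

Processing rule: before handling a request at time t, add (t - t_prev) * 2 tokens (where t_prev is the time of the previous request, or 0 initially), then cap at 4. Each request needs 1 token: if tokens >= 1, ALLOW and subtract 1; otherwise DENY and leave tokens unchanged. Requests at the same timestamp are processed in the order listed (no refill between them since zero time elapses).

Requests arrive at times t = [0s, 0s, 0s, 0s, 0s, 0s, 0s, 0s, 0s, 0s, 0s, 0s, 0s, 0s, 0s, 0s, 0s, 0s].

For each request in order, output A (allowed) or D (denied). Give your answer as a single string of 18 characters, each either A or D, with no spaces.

Simulating step by step:
  req#1 t=0s: ALLOW
  req#2 t=0s: ALLOW
  req#3 t=0s: ALLOW
  req#4 t=0s: ALLOW
  req#5 t=0s: DENY
  req#6 t=0s: DENY
  req#7 t=0s: DENY
  req#8 t=0s: DENY
  req#9 t=0s: DENY
  req#10 t=0s: DENY
  req#11 t=0s: DENY
  req#12 t=0s: DENY
  req#13 t=0s: DENY
  req#14 t=0s: DENY
  req#15 t=0s: DENY
  req#16 t=0s: DENY
  req#17 t=0s: DENY
  req#18 t=0s: DENY

Answer: AAAADDDDDDDDDDDDDD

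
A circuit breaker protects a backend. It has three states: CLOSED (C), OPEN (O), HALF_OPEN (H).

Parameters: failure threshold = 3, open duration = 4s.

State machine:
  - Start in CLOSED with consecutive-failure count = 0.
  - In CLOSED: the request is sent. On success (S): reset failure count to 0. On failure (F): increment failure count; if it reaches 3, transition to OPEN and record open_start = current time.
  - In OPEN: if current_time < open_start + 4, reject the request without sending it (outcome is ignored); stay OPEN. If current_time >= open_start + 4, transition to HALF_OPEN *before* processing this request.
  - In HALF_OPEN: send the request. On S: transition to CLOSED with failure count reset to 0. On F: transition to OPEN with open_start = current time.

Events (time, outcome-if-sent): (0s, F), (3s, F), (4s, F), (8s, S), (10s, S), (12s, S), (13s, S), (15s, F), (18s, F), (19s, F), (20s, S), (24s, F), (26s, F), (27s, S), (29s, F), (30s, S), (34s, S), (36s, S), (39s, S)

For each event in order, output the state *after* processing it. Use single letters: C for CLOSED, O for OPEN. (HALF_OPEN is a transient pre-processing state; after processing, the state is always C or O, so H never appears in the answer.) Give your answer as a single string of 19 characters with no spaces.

Answer: CCOCCCCCCOOOOOOOCCC

Derivation:
State after each event:
  event#1 t=0s outcome=F: state=CLOSED
  event#2 t=3s outcome=F: state=CLOSED
  event#3 t=4s outcome=F: state=OPEN
  event#4 t=8s outcome=S: state=CLOSED
  event#5 t=10s outcome=S: state=CLOSED
  event#6 t=12s outcome=S: state=CLOSED
  event#7 t=13s outcome=S: state=CLOSED
  event#8 t=15s outcome=F: state=CLOSED
  event#9 t=18s outcome=F: state=CLOSED
  event#10 t=19s outcome=F: state=OPEN
  event#11 t=20s outcome=S: state=OPEN
  event#12 t=24s outcome=F: state=OPEN
  event#13 t=26s outcome=F: state=OPEN
  event#14 t=27s outcome=S: state=OPEN
  event#15 t=29s outcome=F: state=OPEN
  event#16 t=30s outcome=S: state=OPEN
  event#17 t=34s outcome=S: state=CLOSED
  event#18 t=36s outcome=S: state=CLOSED
  event#19 t=39s outcome=S: state=CLOSED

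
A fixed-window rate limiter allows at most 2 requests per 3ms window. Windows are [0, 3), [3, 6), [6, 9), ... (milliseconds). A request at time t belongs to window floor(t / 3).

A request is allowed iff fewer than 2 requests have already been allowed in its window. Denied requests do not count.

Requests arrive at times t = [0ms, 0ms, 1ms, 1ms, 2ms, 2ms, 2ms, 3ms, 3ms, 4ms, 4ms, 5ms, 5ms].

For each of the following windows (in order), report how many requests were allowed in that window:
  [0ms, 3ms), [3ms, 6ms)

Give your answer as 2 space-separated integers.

Answer: 2 2

Derivation:
Processing requests:
  req#1 t=0ms (window 0): ALLOW
  req#2 t=0ms (window 0): ALLOW
  req#3 t=1ms (window 0): DENY
  req#4 t=1ms (window 0): DENY
  req#5 t=2ms (window 0): DENY
  req#6 t=2ms (window 0): DENY
  req#7 t=2ms (window 0): DENY
  req#8 t=3ms (window 1): ALLOW
  req#9 t=3ms (window 1): ALLOW
  req#10 t=4ms (window 1): DENY
  req#11 t=4ms (window 1): DENY
  req#12 t=5ms (window 1): DENY
  req#13 t=5ms (window 1): DENY

Allowed counts by window: 2 2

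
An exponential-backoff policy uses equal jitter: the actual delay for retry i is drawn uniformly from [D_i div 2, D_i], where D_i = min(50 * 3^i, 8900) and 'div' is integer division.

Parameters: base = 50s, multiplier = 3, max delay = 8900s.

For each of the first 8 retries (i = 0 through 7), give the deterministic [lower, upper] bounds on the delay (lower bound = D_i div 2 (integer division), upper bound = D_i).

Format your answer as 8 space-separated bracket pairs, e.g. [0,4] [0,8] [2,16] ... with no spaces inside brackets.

Computing bounds per retry:
  i=0: D_i=min(50*3^0,8900)=50, bounds=[25,50]
  i=1: D_i=min(50*3^1,8900)=150, bounds=[75,150]
  i=2: D_i=min(50*3^2,8900)=450, bounds=[225,450]
  i=3: D_i=min(50*3^3,8900)=1350, bounds=[675,1350]
  i=4: D_i=min(50*3^4,8900)=4050, bounds=[2025,4050]
  i=5: D_i=min(50*3^5,8900)=8900, bounds=[4450,8900]
  i=6: D_i=min(50*3^6,8900)=8900, bounds=[4450,8900]
  i=7: D_i=min(50*3^7,8900)=8900, bounds=[4450,8900]

Answer: [25,50] [75,150] [225,450] [675,1350] [2025,4050] [4450,8900] [4450,8900] [4450,8900]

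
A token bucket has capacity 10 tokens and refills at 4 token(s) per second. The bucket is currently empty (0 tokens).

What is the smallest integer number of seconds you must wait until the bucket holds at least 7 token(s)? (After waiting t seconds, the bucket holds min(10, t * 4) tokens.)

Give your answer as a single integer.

Need t * 4 >= 7, so t >= 7/4.
Smallest integer t = ceil(7/4) = 2.

Answer: 2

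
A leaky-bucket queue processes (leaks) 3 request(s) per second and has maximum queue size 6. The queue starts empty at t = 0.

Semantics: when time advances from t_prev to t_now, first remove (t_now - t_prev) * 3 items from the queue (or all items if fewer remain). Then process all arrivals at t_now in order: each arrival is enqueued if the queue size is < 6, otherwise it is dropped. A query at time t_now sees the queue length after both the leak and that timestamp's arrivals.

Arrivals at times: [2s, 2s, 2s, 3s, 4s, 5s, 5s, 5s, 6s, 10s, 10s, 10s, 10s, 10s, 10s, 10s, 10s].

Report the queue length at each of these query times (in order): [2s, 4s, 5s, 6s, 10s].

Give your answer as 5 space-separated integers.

Queue lengths at query times:
  query t=2s: backlog = 3
  query t=4s: backlog = 1
  query t=5s: backlog = 3
  query t=6s: backlog = 1
  query t=10s: backlog = 6

Answer: 3 1 3 1 6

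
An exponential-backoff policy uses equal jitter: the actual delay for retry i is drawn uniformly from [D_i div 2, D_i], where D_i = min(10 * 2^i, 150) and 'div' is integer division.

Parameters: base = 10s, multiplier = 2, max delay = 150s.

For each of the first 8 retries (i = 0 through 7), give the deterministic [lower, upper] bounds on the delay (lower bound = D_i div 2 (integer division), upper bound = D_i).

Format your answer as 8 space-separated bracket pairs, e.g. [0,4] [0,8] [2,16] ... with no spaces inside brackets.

Computing bounds per retry:
  i=0: D_i=min(10*2^0,150)=10, bounds=[5,10]
  i=1: D_i=min(10*2^1,150)=20, bounds=[10,20]
  i=2: D_i=min(10*2^2,150)=40, bounds=[20,40]
  i=3: D_i=min(10*2^3,150)=80, bounds=[40,80]
  i=4: D_i=min(10*2^4,150)=150, bounds=[75,150]
  i=5: D_i=min(10*2^5,150)=150, bounds=[75,150]
  i=6: D_i=min(10*2^6,150)=150, bounds=[75,150]
  i=7: D_i=min(10*2^7,150)=150, bounds=[75,150]

Answer: [5,10] [10,20] [20,40] [40,80] [75,150] [75,150] [75,150] [75,150]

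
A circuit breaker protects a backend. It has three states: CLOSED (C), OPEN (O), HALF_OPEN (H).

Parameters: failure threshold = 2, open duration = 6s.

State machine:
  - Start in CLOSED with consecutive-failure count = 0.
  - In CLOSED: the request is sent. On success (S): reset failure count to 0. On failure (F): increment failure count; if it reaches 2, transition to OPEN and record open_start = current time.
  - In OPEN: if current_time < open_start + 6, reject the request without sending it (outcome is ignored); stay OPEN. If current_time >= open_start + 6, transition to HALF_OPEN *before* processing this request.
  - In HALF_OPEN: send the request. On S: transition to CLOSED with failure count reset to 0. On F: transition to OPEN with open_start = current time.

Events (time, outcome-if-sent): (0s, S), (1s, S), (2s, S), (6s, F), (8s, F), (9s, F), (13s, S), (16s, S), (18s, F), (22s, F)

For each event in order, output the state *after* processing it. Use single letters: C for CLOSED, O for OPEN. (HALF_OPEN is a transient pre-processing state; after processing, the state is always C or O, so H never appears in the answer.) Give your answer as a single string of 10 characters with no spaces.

Answer: CCCCOOOCCO

Derivation:
State after each event:
  event#1 t=0s outcome=S: state=CLOSED
  event#2 t=1s outcome=S: state=CLOSED
  event#3 t=2s outcome=S: state=CLOSED
  event#4 t=6s outcome=F: state=CLOSED
  event#5 t=8s outcome=F: state=OPEN
  event#6 t=9s outcome=F: state=OPEN
  event#7 t=13s outcome=S: state=OPEN
  event#8 t=16s outcome=S: state=CLOSED
  event#9 t=18s outcome=F: state=CLOSED
  event#10 t=22s outcome=F: state=OPEN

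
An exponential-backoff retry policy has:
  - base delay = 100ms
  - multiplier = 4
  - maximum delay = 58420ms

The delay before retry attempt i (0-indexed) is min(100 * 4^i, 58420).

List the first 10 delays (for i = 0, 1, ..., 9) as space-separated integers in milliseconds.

Computing each delay:
  i=0: min(100*4^0, 58420) = 100
  i=1: min(100*4^1, 58420) = 400
  i=2: min(100*4^2, 58420) = 1600
  i=3: min(100*4^3, 58420) = 6400
  i=4: min(100*4^4, 58420) = 25600
  i=5: min(100*4^5, 58420) = 58420
  i=6: min(100*4^6, 58420) = 58420
  i=7: min(100*4^7, 58420) = 58420
  i=8: min(100*4^8, 58420) = 58420
  i=9: min(100*4^9, 58420) = 58420

Answer: 100 400 1600 6400 25600 58420 58420 58420 58420 58420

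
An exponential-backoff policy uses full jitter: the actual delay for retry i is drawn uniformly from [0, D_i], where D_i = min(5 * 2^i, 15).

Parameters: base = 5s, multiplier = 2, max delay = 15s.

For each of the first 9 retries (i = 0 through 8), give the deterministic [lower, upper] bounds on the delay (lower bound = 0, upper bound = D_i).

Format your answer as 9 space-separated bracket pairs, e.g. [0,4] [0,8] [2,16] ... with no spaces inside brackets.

Answer: [0,5] [0,10] [0,15] [0,15] [0,15] [0,15] [0,15] [0,15] [0,15]

Derivation:
Computing bounds per retry:
  i=0: D_i=min(5*2^0,15)=5, bounds=[0,5]
  i=1: D_i=min(5*2^1,15)=10, bounds=[0,10]
  i=2: D_i=min(5*2^2,15)=15, bounds=[0,15]
  i=3: D_i=min(5*2^3,15)=15, bounds=[0,15]
  i=4: D_i=min(5*2^4,15)=15, bounds=[0,15]
  i=5: D_i=min(5*2^5,15)=15, bounds=[0,15]
  i=6: D_i=min(5*2^6,15)=15, bounds=[0,15]
  i=7: D_i=min(5*2^7,15)=15, bounds=[0,15]
  i=8: D_i=min(5*2^8,15)=15, bounds=[0,15]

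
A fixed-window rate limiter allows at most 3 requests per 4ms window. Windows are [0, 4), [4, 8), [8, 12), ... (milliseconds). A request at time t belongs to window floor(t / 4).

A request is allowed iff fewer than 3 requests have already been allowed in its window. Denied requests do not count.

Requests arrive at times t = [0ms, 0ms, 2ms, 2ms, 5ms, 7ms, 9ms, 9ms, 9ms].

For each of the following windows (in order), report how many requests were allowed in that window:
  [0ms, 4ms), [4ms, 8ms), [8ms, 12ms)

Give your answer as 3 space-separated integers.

Processing requests:
  req#1 t=0ms (window 0): ALLOW
  req#2 t=0ms (window 0): ALLOW
  req#3 t=2ms (window 0): ALLOW
  req#4 t=2ms (window 0): DENY
  req#5 t=5ms (window 1): ALLOW
  req#6 t=7ms (window 1): ALLOW
  req#7 t=9ms (window 2): ALLOW
  req#8 t=9ms (window 2): ALLOW
  req#9 t=9ms (window 2): ALLOW

Allowed counts by window: 3 2 3

Answer: 3 2 3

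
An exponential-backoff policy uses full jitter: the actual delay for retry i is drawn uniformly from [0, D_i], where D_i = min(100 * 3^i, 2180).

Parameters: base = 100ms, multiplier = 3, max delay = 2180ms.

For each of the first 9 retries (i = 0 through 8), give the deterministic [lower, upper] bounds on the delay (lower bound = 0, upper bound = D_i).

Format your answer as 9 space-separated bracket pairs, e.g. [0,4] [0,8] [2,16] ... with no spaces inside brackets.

Computing bounds per retry:
  i=0: D_i=min(100*3^0,2180)=100, bounds=[0,100]
  i=1: D_i=min(100*3^1,2180)=300, bounds=[0,300]
  i=2: D_i=min(100*3^2,2180)=900, bounds=[0,900]
  i=3: D_i=min(100*3^3,2180)=2180, bounds=[0,2180]
  i=4: D_i=min(100*3^4,2180)=2180, bounds=[0,2180]
  i=5: D_i=min(100*3^5,2180)=2180, bounds=[0,2180]
  i=6: D_i=min(100*3^6,2180)=2180, bounds=[0,2180]
  i=7: D_i=min(100*3^7,2180)=2180, bounds=[0,2180]
  i=8: D_i=min(100*3^8,2180)=2180, bounds=[0,2180]

Answer: [0,100] [0,300] [0,900] [0,2180] [0,2180] [0,2180] [0,2180] [0,2180] [0,2180]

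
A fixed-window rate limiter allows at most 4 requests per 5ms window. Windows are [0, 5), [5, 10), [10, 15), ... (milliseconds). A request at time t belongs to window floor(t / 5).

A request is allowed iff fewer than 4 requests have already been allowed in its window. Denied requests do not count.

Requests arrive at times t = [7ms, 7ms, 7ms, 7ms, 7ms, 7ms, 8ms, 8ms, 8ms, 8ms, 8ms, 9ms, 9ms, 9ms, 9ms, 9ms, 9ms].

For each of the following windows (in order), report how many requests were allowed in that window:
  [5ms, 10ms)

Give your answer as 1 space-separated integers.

Processing requests:
  req#1 t=7ms (window 1): ALLOW
  req#2 t=7ms (window 1): ALLOW
  req#3 t=7ms (window 1): ALLOW
  req#4 t=7ms (window 1): ALLOW
  req#5 t=7ms (window 1): DENY
  req#6 t=7ms (window 1): DENY
  req#7 t=8ms (window 1): DENY
  req#8 t=8ms (window 1): DENY
  req#9 t=8ms (window 1): DENY
  req#10 t=8ms (window 1): DENY
  req#11 t=8ms (window 1): DENY
  req#12 t=9ms (window 1): DENY
  req#13 t=9ms (window 1): DENY
  req#14 t=9ms (window 1): DENY
  req#15 t=9ms (window 1): DENY
  req#16 t=9ms (window 1): DENY
  req#17 t=9ms (window 1): DENY

Allowed counts by window: 4

Answer: 4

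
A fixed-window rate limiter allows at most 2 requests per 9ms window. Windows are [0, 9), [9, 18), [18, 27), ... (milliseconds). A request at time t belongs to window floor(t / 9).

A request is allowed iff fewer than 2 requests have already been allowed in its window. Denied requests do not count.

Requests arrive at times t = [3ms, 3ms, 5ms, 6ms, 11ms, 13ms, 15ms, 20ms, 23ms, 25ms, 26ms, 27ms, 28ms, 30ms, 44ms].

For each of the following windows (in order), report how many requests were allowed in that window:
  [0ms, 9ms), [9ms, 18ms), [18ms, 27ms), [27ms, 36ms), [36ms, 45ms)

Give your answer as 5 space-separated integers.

Answer: 2 2 2 2 1

Derivation:
Processing requests:
  req#1 t=3ms (window 0): ALLOW
  req#2 t=3ms (window 0): ALLOW
  req#3 t=5ms (window 0): DENY
  req#4 t=6ms (window 0): DENY
  req#5 t=11ms (window 1): ALLOW
  req#6 t=13ms (window 1): ALLOW
  req#7 t=15ms (window 1): DENY
  req#8 t=20ms (window 2): ALLOW
  req#9 t=23ms (window 2): ALLOW
  req#10 t=25ms (window 2): DENY
  req#11 t=26ms (window 2): DENY
  req#12 t=27ms (window 3): ALLOW
  req#13 t=28ms (window 3): ALLOW
  req#14 t=30ms (window 3): DENY
  req#15 t=44ms (window 4): ALLOW

Allowed counts by window: 2 2 2 2 1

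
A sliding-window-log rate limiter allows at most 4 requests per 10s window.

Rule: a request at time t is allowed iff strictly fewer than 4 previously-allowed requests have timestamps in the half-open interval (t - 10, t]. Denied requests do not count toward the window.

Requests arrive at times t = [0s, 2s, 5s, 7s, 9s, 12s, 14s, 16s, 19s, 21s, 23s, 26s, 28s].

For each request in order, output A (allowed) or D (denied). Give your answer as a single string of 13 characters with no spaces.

Answer: AAAADAAAADAAA

Derivation:
Tracking allowed requests in the window:
  req#1 t=0s: ALLOW
  req#2 t=2s: ALLOW
  req#3 t=5s: ALLOW
  req#4 t=7s: ALLOW
  req#5 t=9s: DENY
  req#6 t=12s: ALLOW
  req#7 t=14s: ALLOW
  req#8 t=16s: ALLOW
  req#9 t=19s: ALLOW
  req#10 t=21s: DENY
  req#11 t=23s: ALLOW
  req#12 t=26s: ALLOW
  req#13 t=28s: ALLOW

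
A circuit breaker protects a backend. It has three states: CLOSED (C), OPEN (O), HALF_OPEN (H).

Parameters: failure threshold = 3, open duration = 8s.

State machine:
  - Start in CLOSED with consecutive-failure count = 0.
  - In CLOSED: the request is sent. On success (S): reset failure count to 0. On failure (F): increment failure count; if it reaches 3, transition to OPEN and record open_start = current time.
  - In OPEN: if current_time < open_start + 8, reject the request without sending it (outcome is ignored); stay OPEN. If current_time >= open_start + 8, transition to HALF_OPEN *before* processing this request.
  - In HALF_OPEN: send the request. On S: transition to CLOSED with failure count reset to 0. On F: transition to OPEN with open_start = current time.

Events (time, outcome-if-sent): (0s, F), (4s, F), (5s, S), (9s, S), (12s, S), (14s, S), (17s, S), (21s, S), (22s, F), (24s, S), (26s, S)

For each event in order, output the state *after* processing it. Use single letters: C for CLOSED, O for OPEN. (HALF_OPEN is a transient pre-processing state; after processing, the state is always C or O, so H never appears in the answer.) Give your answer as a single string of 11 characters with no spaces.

State after each event:
  event#1 t=0s outcome=F: state=CLOSED
  event#2 t=4s outcome=F: state=CLOSED
  event#3 t=5s outcome=S: state=CLOSED
  event#4 t=9s outcome=S: state=CLOSED
  event#5 t=12s outcome=S: state=CLOSED
  event#6 t=14s outcome=S: state=CLOSED
  event#7 t=17s outcome=S: state=CLOSED
  event#8 t=21s outcome=S: state=CLOSED
  event#9 t=22s outcome=F: state=CLOSED
  event#10 t=24s outcome=S: state=CLOSED
  event#11 t=26s outcome=S: state=CLOSED

Answer: CCCCCCCCCCC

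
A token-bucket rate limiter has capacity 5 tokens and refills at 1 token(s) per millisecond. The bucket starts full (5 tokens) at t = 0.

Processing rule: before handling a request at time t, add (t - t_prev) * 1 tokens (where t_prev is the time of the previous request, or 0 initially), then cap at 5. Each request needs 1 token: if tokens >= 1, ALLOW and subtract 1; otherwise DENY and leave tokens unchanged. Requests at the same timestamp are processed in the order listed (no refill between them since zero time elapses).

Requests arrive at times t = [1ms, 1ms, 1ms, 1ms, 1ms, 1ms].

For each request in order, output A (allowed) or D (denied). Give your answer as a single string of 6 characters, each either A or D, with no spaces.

Answer: AAAAAD

Derivation:
Simulating step by step:
  req#1 t=1ms: ALLOW
  req#2 t=1ms: ALLOW
  req#3 t=1ms: ALLOW
  req#4 t=1ms: ALLOW
  req#5 t=1ms: ALLOW
  req#6 t=1ms: DENY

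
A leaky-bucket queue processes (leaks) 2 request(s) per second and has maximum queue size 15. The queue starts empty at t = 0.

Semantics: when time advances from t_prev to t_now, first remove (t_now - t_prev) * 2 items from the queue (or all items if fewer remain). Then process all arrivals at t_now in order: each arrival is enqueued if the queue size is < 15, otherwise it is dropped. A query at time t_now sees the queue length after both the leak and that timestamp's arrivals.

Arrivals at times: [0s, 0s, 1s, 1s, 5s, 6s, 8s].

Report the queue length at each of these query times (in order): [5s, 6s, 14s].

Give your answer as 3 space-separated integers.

Queue lengths at query times:
  query t=5s: backlog = 1
  query t=6s: backlog = 1
  query t=14s: backlog = 0

Answer: 1 1 0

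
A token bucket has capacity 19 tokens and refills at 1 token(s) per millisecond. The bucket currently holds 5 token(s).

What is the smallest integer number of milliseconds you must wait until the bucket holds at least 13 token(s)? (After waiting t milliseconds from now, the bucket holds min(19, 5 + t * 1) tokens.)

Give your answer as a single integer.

Need 5 + t * 1 >= 13, so t >= 8/1.
Smallest integer t = ceil(8/1) = 8.

Answer: 8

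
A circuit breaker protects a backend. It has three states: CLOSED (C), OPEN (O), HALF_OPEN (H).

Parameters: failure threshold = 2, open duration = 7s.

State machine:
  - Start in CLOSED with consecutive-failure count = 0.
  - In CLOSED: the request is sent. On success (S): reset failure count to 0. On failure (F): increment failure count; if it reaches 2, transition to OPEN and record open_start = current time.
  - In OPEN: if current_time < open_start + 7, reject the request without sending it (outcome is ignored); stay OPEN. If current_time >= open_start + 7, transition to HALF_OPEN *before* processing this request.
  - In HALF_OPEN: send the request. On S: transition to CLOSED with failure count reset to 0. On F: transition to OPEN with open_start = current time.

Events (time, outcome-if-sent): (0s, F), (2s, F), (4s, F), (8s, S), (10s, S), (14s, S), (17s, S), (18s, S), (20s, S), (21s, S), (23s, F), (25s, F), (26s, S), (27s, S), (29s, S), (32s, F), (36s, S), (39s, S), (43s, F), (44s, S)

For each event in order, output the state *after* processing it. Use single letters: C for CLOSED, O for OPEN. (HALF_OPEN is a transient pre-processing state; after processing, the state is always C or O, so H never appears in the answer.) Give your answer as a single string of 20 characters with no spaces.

State after each event:
  event#1 t=0s outcome=F: state=CLOSED
  event#2 t=2s outcome=F: state=OPEN
  event#3 t=4s outcome=F: state=OPEN
  event#4 t=8s outcome=S: state=OPEN
  event#5 t=10s outcome=S: state=CLOSED
  event#6 t=14s outcome=S: state=CLOSED
  event#7 t=17s outcome=S: state=CLOSED
  event#8 t=18s outcome=S: state=CLOSED
  event#9 t=20s outcome=S: state=CLOSED
  event#10 t=21s outcome=S: state=CLOSED
  event#11 t=23s outcome=F: state=CLOSED
  event#12 t=25s outcome=F: state=OPEN
  event#13 t=26s outcome=S: state=OPEN
  event#14 t=27s outcome=S: state=OPEN
  event#15 t=29s outcome=S: state=OPEN
  event#16 t=32s outcome=F: state=OPEN
  event#17 t=36s outcome=S: state=OPEN
  event#18 t=39s outcome=S: state=CLOSED
  event#19 t=43s outcome=F: state=CLOSED
  event#20 t=44s outcome=S: state=CLOSED

Answer: COOOCCCCCCCOOOOOOCCC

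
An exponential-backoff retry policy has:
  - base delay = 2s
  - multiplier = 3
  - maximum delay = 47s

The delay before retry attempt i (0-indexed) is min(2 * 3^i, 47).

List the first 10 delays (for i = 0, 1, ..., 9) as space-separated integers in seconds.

Computing each delay:
  i=0: min(2*3^0, 47) = 2
  i=1: min(2*3^1, 47) = 6
  i=2: min(2*3^2, 47) = 18
  i=3: min(2*3^3, 47) = 47
  i=4: min(2*3^4, 47) = 47
  i=5: min(2*3^5, 47) = 47
  i=6: min(2*3^6, 47) = 47
  i=7: min(2*3^7, 47) = 47
  i=8: min(2*3^8, 47) = 47
  i=9: min(2*3^9, 47) = 47

Answer: 2 6 18 47 47 47 47 47 47 47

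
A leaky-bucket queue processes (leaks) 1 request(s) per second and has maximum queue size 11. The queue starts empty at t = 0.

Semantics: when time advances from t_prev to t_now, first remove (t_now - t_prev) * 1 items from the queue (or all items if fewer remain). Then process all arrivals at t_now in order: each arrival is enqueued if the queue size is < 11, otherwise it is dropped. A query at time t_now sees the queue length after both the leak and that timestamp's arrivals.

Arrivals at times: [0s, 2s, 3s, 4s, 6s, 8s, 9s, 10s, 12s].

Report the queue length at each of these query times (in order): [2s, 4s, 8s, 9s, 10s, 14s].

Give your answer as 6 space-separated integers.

Answer: 1 1 1 1 1 0

Derivation:
Queue lengths at query times:
  query t=2s: backlog = 1
  query t=4s: backlog = 1
  query t=8s: backlog = 1
  query t=9s: backlog = 1
  query t=10s: backlog = 1
  query t=14s: backlog = 0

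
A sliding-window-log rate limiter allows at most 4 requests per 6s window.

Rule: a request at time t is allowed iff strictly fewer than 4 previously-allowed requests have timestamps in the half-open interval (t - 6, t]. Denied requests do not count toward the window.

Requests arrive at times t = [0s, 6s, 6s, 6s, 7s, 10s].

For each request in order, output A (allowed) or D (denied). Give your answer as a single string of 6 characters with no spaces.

Answer: AAAAAD

Derivation:
Tracking allowed requests in the window:
  req#1 t=0s: ALLOW
  req#2 t=6s: ALLOW
  req#3 t=6s: ALLOW
  req#4 t=6s: ALLOW
  req#5 t=7s: ALLOW
  req#6 t=10s: DENY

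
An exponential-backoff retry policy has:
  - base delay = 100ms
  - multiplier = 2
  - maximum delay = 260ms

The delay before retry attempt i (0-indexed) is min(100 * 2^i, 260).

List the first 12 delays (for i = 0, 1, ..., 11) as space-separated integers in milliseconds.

Computing each delay:
  i=0: min(100*2^0, 260) = 100
  i=1: min(100*2^1, 260) = 200
  i=2: min(100*2^2, 260) = 260
  i=3: min(100*2^3, 260) = 260
  i=4: min(100*2^4, 260) = 260
  i=5: min(100*2^5, 260) = 260
  i=6: min(100*2^6, 260) = 260
  i=7: min(100*2^7, 260) = 260
  i=8: min(100*2^8, 260) = 260
  i=9: min(100*2^9, 260) = 260
  i=10: min(100*2^10, 260) = 260
  i=11: min(100*2^11, 260) = 260

Answer: 100 200 260 260 260 260 260 260 260 260 260 260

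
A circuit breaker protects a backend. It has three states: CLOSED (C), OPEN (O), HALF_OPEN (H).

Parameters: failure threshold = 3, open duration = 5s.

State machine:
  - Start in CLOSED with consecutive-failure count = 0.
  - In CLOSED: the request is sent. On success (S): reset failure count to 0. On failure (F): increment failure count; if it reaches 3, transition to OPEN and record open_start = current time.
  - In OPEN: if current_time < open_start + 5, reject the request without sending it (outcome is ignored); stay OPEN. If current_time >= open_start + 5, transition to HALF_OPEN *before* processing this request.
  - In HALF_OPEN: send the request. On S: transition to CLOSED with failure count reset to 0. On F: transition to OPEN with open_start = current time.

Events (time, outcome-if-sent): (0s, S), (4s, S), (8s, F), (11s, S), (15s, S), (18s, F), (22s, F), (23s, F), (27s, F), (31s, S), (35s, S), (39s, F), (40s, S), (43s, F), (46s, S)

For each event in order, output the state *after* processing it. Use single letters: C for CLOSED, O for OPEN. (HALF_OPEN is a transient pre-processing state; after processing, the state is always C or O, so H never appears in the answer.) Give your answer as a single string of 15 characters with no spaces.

State after each event:
  event#1 t=0s outcome=S: state=CLOSED
  event#2 t=4s outcome=S: state=CLOSED
  event#3 t=8s outcome=F: state=CLOSED
  event#4 t=11s outcome=S: state=CLOSED
  event#5 t=15s outcome=S: state=CLOSED
  event#6 t=18s outcome=F: state=CLOSED
  event#7 t=22s outcome=F: state=CLOSED
  event#8 t=23s outcome=F: state=OPEN
  event#9 t=27s outcome=F: state=OPEN
  event#10 t=31s outcome=S: state=CLOSED
  event#11 t=35s outcome=S: state=CLOSED
  event#12 t=39s outcome=F: state=CLOSED
  event#13 t=40s outcome=S: state=CLOSED
  event#14 t=43s outcome=F: state=CLOSED
  event#15 t=46s outcome=S: state=CLOSED

Answer: CCCCCCCOOCCCCCC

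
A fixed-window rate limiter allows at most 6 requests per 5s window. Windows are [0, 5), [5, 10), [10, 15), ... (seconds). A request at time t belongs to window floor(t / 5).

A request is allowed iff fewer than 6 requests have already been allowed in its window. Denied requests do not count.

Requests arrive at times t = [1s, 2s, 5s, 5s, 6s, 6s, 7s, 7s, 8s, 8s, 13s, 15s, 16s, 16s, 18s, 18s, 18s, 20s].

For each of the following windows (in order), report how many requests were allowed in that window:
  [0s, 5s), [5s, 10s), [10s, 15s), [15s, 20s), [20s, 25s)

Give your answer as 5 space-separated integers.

Processing requests:
  req#1 t=1s (window 0): ALLOW
  req#2 t=2s (window 0): ALLOW
  req#3 t=5s (window 1): ALLOW
  req#4 t=5s (window 1): ALLOW
  req#5 t=6s (window 1): ALLOW
  req#6 t=6s (window 1): ALLOW
  req#7 t=7s (window 1): ALLOW
  req#8 t=7s (window 1): ALLOW
  req#9 t=8s (window 1): DENY
  req#10 t=8s (window 1): DENY
  req#11 t=13s (window 2): ALLOW
  req#12 t=15s (window 3): ALLOW
  req#13 t=16s (window 3): ALLOW
  req#14 t=16s (window 3): ALLOW
  req#15 t=18s (window 3): ALLOW
  req#16 t=18s (window 3): ALLOW
  req#17 t=18s (window 3): ALLOW
  req#18 t=20s (window 4): ALLOW

Allowed counts by window: 2 6 1 6 1

Answer: 2 6 1 6 1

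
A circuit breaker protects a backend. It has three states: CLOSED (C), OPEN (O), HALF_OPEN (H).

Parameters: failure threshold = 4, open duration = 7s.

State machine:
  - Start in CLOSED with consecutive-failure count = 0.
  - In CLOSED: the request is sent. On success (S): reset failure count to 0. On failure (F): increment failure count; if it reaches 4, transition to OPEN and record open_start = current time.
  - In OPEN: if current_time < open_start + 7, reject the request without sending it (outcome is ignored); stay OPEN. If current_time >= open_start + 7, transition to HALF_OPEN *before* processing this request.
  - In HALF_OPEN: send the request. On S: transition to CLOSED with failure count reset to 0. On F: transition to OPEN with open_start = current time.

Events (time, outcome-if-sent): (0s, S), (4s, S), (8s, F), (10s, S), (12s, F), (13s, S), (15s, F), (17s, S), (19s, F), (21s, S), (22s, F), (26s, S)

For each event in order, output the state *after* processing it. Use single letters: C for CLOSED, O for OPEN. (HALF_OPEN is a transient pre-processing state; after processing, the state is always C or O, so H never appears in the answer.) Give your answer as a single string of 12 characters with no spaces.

State after each event:
  event#1 t=0s outcome=S: state=CLOSED
  event#2 t=4s outcome=S: state=CLOSED
  event#3 t=8s outcome=F: state=CLOSED
  event#4 t=10s outcome=S: state=CLOSED
  event#5 t=12s outcome=F: state=CLOSED
  event#6 t=13s outcome=S: state=CLOSED
  event#7 t=15s outcome=F: state=CLOSED
  event#8 t=17s outcome=S: state=CLOSED
  event#9 t=19s outcome=F: state=CLOSED
  event#10 t=21s outcome=S: state=CLOSED
  event#11 t=22s outcome=F: state=CLOSED
  event#12 t=26s outcome=S: state=CLOSED

Answer: CCCCCCCCCCCC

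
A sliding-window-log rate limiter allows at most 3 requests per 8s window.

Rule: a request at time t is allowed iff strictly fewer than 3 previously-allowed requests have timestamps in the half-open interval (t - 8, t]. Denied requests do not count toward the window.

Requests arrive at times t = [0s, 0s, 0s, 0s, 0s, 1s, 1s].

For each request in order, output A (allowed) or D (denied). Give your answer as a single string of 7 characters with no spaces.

Tracking allowed requests in the window:
  req#1 t=0s: ALLOW
  req#2 t=0s: ALLOW
  req#3 t=0s: ALLOW
  req#4 t=0s: DENY
  req#5 t=0s: DENY
  req#6 t=1s: DENY
  req#7 t=1s: DENY

Answer: AAADDDD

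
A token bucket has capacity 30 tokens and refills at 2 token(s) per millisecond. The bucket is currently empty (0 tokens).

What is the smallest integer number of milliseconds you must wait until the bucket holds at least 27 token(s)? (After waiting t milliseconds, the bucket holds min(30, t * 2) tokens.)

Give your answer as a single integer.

Answer: 14

Derivation:
Need t * 2 >= 27, so t >= 27/2.
Smallest integer t = ceil(27/2) = 14.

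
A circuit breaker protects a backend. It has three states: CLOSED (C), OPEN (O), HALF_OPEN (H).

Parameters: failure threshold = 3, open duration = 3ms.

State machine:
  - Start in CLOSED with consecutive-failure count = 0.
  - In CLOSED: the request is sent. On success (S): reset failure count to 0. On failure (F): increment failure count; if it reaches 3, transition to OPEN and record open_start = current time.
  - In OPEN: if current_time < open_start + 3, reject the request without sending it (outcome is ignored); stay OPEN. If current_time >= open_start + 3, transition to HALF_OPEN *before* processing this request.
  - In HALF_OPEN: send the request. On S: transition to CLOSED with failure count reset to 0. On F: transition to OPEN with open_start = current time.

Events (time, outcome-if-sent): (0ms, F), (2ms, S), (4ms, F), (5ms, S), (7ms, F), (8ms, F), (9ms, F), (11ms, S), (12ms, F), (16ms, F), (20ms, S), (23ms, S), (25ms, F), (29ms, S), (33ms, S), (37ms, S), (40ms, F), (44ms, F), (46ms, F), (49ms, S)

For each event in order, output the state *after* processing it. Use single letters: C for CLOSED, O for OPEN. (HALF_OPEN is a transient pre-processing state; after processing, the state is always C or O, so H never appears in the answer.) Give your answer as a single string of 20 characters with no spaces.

State after each event:
  event#1 t=0ms outcome=F: state=CLOSED
  event#2 t=2ms outcome=S: state=CLOSED
  event#3 t=4ms outcome=F: state=CLOSED
  event#4 t=5ms outcome=S: state=CLOSED
  event#5 t=7ms outcome=F: state=CLOSED
  event#6 t=8ms outcome=F: state=CLOSED
  event#7 t=9ms outcome=F: state=OPEN
  event#8 t=11ms outcome=S: state=OPEN
  event#9 t=12ms outcome=F: state=OPEN
  event#10 t=16ms outcome=F: state=OPEN
  event#11 t=20ms outcome=S: state=CLOSED
  event#12 t=23ms outcome=S: state=CLOSED
  event#13 t=25ms outcome=F: state=CLOSED
  event#14 t=29ms outcome=S: state=CLOSED
  event#15 t=33ms outcome=S: state=CLOSED
  event#16 t=37ms outcome=S: state=CLOSED
  event#17 t=40ms outcome=F: state=CLOSED
  event#18 t=44ms outcome=F: state=CLOSED
  event#19 t=46ms outcome=F: state=OPEN
  event#20 t=49ms outcome=S: state=CLOSED

Answer: CCCCCCOOOOCCCCCCCCOC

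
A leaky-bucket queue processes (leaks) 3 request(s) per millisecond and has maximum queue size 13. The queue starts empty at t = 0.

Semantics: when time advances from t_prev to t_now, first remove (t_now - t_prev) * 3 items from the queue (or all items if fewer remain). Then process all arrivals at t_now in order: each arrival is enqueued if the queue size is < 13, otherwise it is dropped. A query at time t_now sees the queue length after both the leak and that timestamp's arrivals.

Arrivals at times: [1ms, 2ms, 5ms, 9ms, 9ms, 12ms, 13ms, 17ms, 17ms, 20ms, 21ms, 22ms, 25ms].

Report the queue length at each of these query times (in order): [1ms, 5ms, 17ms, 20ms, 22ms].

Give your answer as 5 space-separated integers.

Answer: 1 1 2 1 1

Derivation:
Queue lengths at query times:
  query t=1ms: backlog = 1
  query t=5ms: backlog = 1
  query t=17ms: backlog = 2
  query t=20ms: backlog = 1
  query t=22ms: backlog = 1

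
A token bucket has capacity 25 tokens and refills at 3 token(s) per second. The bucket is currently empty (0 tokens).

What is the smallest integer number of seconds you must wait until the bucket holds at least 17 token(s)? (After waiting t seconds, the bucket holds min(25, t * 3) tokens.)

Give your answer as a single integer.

Answer: 6

Derivation:
Need t * 3 >= 17, so t >= 17/3.
Smallest integer t = ceil(17/3) = 6.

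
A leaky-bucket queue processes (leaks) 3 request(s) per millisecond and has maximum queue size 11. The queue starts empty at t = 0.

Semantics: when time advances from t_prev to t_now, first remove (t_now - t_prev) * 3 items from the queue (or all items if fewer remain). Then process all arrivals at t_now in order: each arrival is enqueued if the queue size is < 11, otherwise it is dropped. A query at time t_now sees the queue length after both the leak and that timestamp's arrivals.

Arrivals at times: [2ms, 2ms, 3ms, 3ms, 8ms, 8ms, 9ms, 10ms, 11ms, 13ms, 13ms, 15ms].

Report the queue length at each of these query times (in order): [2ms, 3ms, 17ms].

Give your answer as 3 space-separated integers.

Queue lengths at query times:
  query t=2ms: backlog = 2
  query t=3ms: backlog = 2
  query t=17ms: backlog = 0

Answer: 2 2 0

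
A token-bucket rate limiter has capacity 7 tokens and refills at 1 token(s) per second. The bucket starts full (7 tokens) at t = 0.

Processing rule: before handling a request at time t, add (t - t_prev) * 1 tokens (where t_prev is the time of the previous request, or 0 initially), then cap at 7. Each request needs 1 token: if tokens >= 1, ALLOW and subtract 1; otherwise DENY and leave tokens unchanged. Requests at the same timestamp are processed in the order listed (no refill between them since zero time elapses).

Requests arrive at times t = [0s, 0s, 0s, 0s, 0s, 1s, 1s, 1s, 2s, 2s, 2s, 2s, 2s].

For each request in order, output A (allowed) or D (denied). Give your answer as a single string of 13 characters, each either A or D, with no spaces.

Simulating step by step:
  req#1 t=0s: ALLOW
  req#2 t=0s: ALLOW
  req#3 t=0s: ALLOW
  req#4 t=0s: ALLOW
  req#5 t=0s: ALLOW
  req#6 t=1s: ALLOW
  req#7 t=1s: ALLOW
  req#8 t=1s: ALLOW
  req#9 t=2s: ALLOW
  req#10 t=2s: DENY
  req#11 t=2s: DENY
  req#12 t=2s: DENY
  req#13 t=2s: DENY

Answer: AAAAAAAAADDDD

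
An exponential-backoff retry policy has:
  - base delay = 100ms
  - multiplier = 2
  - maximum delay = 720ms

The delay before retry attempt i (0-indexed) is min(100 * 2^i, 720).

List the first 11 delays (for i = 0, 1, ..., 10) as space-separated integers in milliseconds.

Answer: 100 200 400 720 720 720 720 720 720 720 720

Derivation:
Computing each delay:
  i=0: min(100*2^0, 720) = 100
  i=1: min(100*2^1, 720) = 200
  i=2: min(100*2^2, 720) = 400
  i=3: min(100*2^3, 720) = 720
  i=4: min(100*2^4, 720) = 720
  i=5: min(100*2^5, 720) = 720
  i=6: min(100*2^6, 720) = 720
  i=7: min(100*2^7, 720) = 720
  i=8: min(100*2^8, 720) = 720
  i=9: min(100*2^9, 720) = 720
  i=10: min(100*2^10, 720) = 720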